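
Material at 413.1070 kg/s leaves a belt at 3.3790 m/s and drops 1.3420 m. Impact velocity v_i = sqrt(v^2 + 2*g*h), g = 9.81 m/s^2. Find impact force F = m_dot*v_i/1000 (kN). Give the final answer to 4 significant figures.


v_i = sqrt(3.3790^2 + 2*9.81*1.3420) = 6.14391 m/s
F = 413.1070 * 6.14391 / 1000
F = 2.538 kN


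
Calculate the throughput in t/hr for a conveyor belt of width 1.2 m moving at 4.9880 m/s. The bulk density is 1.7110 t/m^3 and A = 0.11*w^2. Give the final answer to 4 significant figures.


A = 0.11 * 1.2^2 = 0.1584 m^2
C = 0.1584 * 4.9880 * 1.7110 * 3600
C = 4867 t/hr


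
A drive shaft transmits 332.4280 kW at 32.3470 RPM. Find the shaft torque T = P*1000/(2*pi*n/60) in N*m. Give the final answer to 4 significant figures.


omega = 2*pi*32.3470/60 = 3.38737 rad/s
T = 332.4280*1000 / 3.38737
T = 98140 N*m


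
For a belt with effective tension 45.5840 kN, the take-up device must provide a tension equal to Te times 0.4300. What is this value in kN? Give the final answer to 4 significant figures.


T_tu = 45.5840 * 0.4300
T_tu = 19.60 kN


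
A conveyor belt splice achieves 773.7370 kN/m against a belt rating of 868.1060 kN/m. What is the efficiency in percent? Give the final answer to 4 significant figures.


Eff = 773.7370 / 868.1060 * 100
Eff = 89.13 %


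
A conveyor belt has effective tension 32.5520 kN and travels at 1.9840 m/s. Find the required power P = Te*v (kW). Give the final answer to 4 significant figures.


P = Te * v = 32.5520 * 1.9840
P = 64.58 kW


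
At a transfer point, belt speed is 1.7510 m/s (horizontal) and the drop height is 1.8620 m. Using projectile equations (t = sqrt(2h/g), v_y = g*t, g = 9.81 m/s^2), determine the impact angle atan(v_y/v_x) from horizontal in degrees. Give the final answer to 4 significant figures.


t = sqrt(2*1.8620/9.81) = 0.616127 s
v_y = 9.81 * 0.616127 = 6.04421 m/s
angle = atan(6.04421 / 1.7510) = 73.84 deg


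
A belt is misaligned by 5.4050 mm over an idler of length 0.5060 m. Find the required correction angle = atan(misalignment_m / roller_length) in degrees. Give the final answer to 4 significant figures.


misalign_m = 5.4050 / 1000 = 0.005405 m
angle = atan(0.005405 / 0.5060)
angle = 0.6120 deg


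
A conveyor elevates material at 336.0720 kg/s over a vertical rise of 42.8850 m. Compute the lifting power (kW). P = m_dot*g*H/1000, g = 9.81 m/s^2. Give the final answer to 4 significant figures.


P = 336.0720 * 9.81 * 42.8850 / 1000
P = 141.4 kW


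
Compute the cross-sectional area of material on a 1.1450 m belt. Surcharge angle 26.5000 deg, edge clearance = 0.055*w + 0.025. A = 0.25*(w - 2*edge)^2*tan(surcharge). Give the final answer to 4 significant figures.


edge = 0.055*1.1450 + 0.025 = 0.087975 m
ew = 1.1450 - 2*0.087975 = 0.96905 m
A = 0.25 * 0.96905^2 * tan(26.5000 deg)
A = 0.1170 m^2


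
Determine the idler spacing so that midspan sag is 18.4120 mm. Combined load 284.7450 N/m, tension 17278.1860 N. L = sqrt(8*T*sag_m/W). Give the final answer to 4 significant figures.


sag = 18.4120/1000 = 0.018412 m
L = sqrt(8 * 17278.1860 * 0.018412 / 284.7450)
L = 2.990 m


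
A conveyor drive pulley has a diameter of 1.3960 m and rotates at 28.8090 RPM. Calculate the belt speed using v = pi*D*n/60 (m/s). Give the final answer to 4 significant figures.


v = pi * 1.3960 * 28.8090 / 60
v = 2.106 m/s


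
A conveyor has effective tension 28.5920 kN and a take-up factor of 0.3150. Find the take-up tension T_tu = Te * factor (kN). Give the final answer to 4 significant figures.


T_tu = 28.5920 * 0.3150
T_tu = 9.006 kN


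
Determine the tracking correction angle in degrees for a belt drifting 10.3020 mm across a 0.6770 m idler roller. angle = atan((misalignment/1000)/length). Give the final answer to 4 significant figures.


misalign_m = 10.3020 / 1000 = 0.010302 m
angle = atan(0.010302 / 0.6770)
angle = 0.8718 deg


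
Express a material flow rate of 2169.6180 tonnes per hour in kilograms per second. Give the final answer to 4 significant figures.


m_dot = 2169.6180 * 1000 / 3600
m_dot = 602.7 kg/s


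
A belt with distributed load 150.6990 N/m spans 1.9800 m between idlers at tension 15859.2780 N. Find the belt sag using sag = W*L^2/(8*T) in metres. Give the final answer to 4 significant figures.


sag = 150.6990 * 1.9800^2 / (8 * 15859.2780)
sag = 0.004657 m


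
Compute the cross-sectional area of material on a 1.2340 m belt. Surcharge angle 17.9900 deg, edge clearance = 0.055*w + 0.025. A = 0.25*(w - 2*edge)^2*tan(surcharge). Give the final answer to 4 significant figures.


edge = 0.055*1.2340 + 0.025 = 0.09287 m
ew = 1.2340 - 2*0.09287 = 1.04826 m
A = 0.25 * 1.04826^2 * tan(17.9900 deg)
A = 0.08921 m^2


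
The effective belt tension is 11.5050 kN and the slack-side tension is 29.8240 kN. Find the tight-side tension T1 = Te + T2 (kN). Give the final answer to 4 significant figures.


T1 = Te + T2 = 11.5050 + 29.8240
T1 = 41.33 kN


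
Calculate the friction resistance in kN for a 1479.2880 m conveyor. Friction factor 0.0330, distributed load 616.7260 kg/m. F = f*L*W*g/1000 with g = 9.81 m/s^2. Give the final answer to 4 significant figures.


F = 0.0330 * 1479.2880 * 616.7260 * 9.81 / 1000
F = 295.3 kN


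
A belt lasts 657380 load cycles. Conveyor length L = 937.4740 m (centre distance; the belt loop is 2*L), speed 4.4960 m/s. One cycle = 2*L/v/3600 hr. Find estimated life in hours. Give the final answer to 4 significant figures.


cycle_time = 2 * 937.4740 / 4.4960 / 3600 = 0.115841 hr
life = 657380 * 0.115841 = 76150 hours


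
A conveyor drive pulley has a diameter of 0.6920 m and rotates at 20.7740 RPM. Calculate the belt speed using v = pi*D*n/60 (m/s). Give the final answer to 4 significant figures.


v = pi * 0.6920 * 20.7740 / 60
v = 0.7527 m/s


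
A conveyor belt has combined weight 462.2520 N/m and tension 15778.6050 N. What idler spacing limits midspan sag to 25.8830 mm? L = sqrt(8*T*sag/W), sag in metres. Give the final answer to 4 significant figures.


sag = 25.8830/1000 = 0.025883 m
L = sqrt(8 * 15778.6050 * 0.025883 / 462.2520)
L = 2.659 m


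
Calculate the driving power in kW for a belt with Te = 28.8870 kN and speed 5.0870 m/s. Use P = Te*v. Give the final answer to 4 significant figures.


P = Te * v = 28.8870 * 5.0870
P = 146.9 kW


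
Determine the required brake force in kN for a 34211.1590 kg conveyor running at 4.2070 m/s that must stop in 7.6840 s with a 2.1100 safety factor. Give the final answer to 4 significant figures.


F = 34211.1590 * 4.2070 / 7.6840 * 2.1100 / 1000
F = 39.52 kN


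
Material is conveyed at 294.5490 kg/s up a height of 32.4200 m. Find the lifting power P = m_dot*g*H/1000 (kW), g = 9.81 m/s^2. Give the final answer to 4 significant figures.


P = 294.5490 * 9.81 * 32.4200 / 1000
P = 93.68 kW


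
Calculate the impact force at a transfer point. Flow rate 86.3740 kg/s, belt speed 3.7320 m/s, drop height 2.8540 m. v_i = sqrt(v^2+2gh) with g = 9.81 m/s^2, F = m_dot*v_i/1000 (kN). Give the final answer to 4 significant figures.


v_i = sqrt(3.7320^2 + 2*9.81*2.8540) = 8.36202 m/s
F = 86.3740 * 8.36202 / 1000
F = 0.7223 kN


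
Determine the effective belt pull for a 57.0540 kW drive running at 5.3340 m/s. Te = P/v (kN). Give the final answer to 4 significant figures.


Te = P / v = 57.0540 / 5.3340
Te = 10.70 kN


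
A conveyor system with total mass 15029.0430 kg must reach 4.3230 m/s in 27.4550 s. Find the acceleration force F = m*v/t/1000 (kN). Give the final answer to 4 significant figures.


F = 15029.0430 * 4.3230 / 27.4550 / 1000
F = 2.366 kN


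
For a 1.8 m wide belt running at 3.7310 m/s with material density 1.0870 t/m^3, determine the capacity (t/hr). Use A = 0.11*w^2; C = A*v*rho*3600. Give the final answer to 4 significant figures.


A = 0.11 * 1.8^2 = 0.3564 m^2
C = 0.3564 * 3.7310 * 1.0870 * 3600
C = 5203 t/hr


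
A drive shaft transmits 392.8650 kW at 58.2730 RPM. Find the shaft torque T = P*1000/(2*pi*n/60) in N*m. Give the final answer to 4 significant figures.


omega = 2*pi*58.2730/60 = 6.10233 rad/s
T = 392.8650*1000 / 6.10233
T = 64380 N*m


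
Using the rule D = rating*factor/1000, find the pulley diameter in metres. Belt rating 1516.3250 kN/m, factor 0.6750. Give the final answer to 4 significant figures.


D = 1516.3250 * 0.6750 / 1000
D = 1.024 m


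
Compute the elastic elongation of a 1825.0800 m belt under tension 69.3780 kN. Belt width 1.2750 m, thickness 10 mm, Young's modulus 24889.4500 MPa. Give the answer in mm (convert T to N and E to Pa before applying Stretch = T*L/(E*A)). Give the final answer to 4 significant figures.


A = 1.2750 * 0.01 = 0.01275 m^2
Stretch = 69.3780*1000 * 1825.0800 / (24889.4500e6 * 0.01275) * 1000
Stretch = 399.0 mm


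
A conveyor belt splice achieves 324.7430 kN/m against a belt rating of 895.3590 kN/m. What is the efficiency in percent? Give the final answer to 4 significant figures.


Eff = 324.7430 / 895.3590 * 100
Eff = 36.27 %


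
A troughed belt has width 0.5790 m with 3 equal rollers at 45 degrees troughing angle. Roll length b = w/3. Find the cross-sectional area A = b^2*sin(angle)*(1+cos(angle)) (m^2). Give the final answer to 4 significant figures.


b = 0.5790/3 = 0.193 m
A = 0.193^2 * sin(45 deg) * (1 + cos(45 deg))
A = 0.04496 m^2


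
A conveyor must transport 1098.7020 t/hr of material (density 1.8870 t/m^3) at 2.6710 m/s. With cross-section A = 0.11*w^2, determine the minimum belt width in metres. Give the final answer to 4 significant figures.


A_req = 1098.7020 / (2.6710 * 1.8870 * 3600) = 0.0605524 m^2
w = sqrt(0.0605524 / 0.11)
w = 0.7419 m


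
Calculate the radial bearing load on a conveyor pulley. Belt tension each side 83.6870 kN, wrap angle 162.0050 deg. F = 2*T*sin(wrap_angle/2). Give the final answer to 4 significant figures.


F = 2 * 83.6870 * sin(162.0050/2 deg)
F = 165.3 kN


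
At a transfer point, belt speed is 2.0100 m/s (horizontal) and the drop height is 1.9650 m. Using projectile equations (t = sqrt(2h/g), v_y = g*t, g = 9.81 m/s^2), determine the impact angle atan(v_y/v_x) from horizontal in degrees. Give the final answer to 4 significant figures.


t = sqrt(2*1.9650/9.81) = 0.632939 s
v_y = 9.81 * 0.632939 = 6.20913 m/s
angle = atan(6.20913 / 2.0100) = 72.06 deg


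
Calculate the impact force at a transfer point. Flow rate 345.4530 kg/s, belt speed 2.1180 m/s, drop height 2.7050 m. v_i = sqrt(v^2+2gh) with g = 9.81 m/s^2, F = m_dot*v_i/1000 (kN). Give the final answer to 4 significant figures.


v_i = sqrt(2.1180^2 + 2*9.81*2.7050) = 7.5867 m/s
F = 345.4530 * 7.5867 / 1000
F = 2.621 kN


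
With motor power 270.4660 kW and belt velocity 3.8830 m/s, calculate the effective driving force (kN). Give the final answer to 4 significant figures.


Te = P / v = 270.4660 / 3.8830
Te = 69.65 kN


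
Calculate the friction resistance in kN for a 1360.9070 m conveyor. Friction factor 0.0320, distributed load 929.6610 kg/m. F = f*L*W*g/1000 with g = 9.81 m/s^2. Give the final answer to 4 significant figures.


F = 0.0320 * 1360.9070 * 929.6610 * 9.81 / 1000
F = 397.2 kN


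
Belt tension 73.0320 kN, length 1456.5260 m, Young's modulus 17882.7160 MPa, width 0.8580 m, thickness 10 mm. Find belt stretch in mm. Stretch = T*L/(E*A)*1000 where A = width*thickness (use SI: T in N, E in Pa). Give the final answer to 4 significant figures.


A = 0.8580 * 0.01 = 0.00858 m^2
Stretch = 73.0320*1000 * 1456.5260 / (17882.7160e6 * 0.00858) * 1000
Stretch = 693.3 mm


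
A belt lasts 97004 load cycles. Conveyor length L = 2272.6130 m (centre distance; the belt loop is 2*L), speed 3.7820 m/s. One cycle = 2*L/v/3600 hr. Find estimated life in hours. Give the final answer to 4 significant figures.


cycle_time = 2 * 2272.6130 / 3.7820 / 3600 = 0.333835 hr
life = 97004 * 0.333835 = 32380 hours


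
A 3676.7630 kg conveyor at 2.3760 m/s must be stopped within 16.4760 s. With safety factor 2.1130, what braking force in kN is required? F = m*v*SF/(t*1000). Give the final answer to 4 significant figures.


F = 3676.7630 * 2.3760 / 16.4760 * 2.1130 / 1000
F = 1.120 kN


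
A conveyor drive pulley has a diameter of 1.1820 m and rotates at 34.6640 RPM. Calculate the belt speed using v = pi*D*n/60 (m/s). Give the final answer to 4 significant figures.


v = pi * 1.1820 * 34.6640 / 60
v = 2.145 m/s


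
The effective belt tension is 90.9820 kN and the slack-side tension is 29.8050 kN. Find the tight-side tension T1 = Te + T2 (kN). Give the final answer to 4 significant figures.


T1 = Te + T2 = 90.9820 + 29.8050
T1 = 120.8 kN


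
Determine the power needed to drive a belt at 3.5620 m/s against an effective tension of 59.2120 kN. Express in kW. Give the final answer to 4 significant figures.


P = Te * v = 59.2120 * 3.5620
P = 210.9 kW


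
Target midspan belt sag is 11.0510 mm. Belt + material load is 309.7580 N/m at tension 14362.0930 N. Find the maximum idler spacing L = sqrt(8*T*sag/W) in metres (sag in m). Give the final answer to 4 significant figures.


sag = 11.0510/1000 = 0.011051 m
L = sqrt(8 * 14362.0930 * 0.011051 / 309.7580)
L = 2.025 m


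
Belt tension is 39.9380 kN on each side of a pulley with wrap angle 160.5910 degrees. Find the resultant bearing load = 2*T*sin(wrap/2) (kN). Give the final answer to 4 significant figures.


F = 2 * 39.9380 * sin(160.5910/2 deg)
F = 78.73 kN


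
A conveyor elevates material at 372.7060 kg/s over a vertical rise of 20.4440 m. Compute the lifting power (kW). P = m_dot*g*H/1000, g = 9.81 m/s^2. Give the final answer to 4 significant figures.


P = 372.7060 * 9.81 * 20.4440 / 1000
P = 74.75 kW


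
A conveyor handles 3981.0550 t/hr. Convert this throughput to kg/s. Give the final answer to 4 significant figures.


m_dot = 3981.0550 * 1000 / 3600
m_dot = 1106 kg/s


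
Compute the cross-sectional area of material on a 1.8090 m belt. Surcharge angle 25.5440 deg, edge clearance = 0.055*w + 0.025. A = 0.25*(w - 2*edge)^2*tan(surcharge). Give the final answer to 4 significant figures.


edge = 0.055*1.8090 + 0.025 = 0.124495 m
ew = 1.8090 - 2*0.124495 = 1.56001 m
A = 0.25 * 1.56001^2 * tan(25.5440 deg)
A = 0.2908 m^2


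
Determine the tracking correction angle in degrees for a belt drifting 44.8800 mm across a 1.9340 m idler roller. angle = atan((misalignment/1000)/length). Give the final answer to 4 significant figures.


misalign_m = 44.8800 / 1000 = 0.044880 m
angle = atan(0.044880 / 1.9340)
angle = 1.329 deg


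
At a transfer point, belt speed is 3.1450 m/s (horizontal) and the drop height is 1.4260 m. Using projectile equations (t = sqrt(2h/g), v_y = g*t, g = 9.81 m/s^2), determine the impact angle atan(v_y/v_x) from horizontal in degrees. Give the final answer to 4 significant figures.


t = sqrt(2*1.4260/9.81) = 0.539188 s
v_y = 9.81 * 0.539188 = 5.28943 m/s
angle = atan(5.28943 / 3.1450) = 59.27 deg


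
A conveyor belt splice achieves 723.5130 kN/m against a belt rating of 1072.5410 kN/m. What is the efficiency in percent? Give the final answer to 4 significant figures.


Eff = 723.5130 / 1072.5410 * 100
Eff = 67.46 %


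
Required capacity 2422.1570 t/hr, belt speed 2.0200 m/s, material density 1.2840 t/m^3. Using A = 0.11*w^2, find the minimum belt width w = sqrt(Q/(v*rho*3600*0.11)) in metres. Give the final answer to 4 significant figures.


A_req = 2422.1570 / (2.0200 * 1.2840 * 3600) = 0.259408 m^2
w = sqrt(0.259408 / 0.11)
w = 1.536 m


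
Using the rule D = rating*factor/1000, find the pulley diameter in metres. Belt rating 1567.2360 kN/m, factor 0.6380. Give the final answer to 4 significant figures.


D = 1567.2360 * 0.6380 / 1000
D = 0.9999 m


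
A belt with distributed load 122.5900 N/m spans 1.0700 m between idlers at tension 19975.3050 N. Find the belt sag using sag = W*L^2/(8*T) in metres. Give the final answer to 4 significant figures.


sag = 122.5900 * 1.0700^2 / (8 * 19975.3050)
sag = 0.0008783 m


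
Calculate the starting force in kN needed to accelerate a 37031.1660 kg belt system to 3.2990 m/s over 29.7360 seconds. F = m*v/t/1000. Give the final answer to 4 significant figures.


F = 37031.1660 * 3.2990 / 29.7360 / 1000
F = 4.108 kN


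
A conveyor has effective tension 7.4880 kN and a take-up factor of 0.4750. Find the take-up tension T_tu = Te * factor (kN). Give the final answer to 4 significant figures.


T_tu = 7.4880 * 0.4750
T_tu = 3.557 kN


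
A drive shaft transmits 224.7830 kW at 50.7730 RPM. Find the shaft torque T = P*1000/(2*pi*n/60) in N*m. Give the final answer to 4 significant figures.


omega = 2*pi*50.7730/60 = 5.31694 rad/s
T = 224.7830*1000 / 5.31694
T = 42280 N*m


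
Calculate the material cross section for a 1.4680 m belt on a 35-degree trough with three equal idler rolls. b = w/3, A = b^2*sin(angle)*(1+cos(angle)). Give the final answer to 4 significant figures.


b = 1.4680/3 = 0.489333 m
A = 0.489333^2 * sin(35 deg) * (1 + cos(35 deg))
A = 0.2498 m^2


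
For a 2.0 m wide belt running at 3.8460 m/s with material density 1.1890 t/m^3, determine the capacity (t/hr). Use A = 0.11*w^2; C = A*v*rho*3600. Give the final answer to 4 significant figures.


A = 0.11 * 2.0^2 = 0.44 m^2
C = 0.44 * 3.8460 * 1.1890 * 3600
C = 7243 t/hr


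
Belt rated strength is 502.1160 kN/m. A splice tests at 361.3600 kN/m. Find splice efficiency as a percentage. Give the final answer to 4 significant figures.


Eff = 361.3600 / 502.1160 * 100
Eff = 71.97 %


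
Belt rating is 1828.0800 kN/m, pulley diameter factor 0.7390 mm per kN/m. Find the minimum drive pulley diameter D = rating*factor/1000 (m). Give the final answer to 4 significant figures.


D = 1828.0800 * 0.7390 / 1000
D = 1.351 m


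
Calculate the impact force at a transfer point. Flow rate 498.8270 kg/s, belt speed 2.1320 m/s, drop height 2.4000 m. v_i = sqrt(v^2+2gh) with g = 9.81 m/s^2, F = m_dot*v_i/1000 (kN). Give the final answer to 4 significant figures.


v_i = sqrt(2.1320^2 + 2*9.81*2.4000) = 7.18564 m/s
F = 498.8270 * 7.18564 / 1000
F = 3.584 kN


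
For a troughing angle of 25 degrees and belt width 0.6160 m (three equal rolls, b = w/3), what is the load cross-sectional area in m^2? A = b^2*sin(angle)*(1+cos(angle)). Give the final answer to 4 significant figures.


b = 0.6160/3 = 0.205333 m
A = 0.205333^2 * sin(25 deg) * (1 + cos(25 deg))
A = 0.03397 m^2


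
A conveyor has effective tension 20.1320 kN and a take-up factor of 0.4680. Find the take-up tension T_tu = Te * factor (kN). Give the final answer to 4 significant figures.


T_tu = 20.1320 * 0.4680
T_tu = 9.422 kN


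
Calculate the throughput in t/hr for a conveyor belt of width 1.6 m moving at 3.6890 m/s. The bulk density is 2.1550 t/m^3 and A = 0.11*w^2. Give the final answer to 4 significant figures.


A = 0.11 * 1.6^2 = 0.2816 m^2
C = 0.2816 * 3.6890 * 2.1550 * 3600
C = 8059 t/hr


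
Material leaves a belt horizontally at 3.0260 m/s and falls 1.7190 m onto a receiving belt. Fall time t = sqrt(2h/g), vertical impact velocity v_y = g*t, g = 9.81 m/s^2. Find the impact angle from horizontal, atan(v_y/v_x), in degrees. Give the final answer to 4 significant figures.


t = sqrt(2*1.7190/9.81) = 0.591996 s
v_y = 9.81 * 0.591996 = 5.80748 m/s
angle = atan(5.80748 / 3.0260) = 62.48 deg


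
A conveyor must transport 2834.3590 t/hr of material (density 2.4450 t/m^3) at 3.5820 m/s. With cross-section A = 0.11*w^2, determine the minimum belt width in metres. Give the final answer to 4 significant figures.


A_req = 2834.3590 / (3.5820 * 2.4450 * 3600) = 0.0898976 m^2
w = sqrt(0.0898976 / 0.11)
w = 0.9040 m


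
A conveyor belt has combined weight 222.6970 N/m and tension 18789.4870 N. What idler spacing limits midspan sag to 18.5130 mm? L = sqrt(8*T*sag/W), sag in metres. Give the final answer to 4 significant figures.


sag = 18.5130/1000 = 0.018513 m
L = sqrt(8 * 18789.4870 * 0.018513 / 222.6970)
L = 3.535 m


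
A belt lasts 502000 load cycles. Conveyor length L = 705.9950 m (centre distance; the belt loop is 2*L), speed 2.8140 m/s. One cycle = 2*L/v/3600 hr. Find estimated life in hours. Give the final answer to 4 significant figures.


cycle_time = 2 * 705.9950 / 2.8140 / 3600 = 0.139381 hr
life = 502000 * 0.139381 = 69970 hours


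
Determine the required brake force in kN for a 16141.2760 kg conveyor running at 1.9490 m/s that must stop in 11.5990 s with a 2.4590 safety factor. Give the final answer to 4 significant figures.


F = 16141.2760 * 1.9490 / 11.5990 * 2.4590 / 1000
F = 6.669 kN


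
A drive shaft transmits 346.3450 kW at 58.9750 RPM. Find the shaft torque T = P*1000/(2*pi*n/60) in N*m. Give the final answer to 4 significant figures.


omega = 2*pi*58.9750/60 = 6.17585 rad/s
T = 346.3450*1000 / 6.17585
T = 56080 N*m


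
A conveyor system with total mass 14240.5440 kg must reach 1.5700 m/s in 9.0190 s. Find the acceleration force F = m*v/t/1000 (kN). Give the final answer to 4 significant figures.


F = 14240.5440 * 1.5700 / 9.0190 / 1000
F = 2.479 kN


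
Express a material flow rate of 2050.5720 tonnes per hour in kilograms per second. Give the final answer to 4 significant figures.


m_dot = 2050.5720 * 1000 / 3600
m_dot = 569.6 kg/s


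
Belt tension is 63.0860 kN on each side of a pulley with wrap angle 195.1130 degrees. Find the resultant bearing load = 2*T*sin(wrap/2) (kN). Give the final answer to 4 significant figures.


F = 2 * 63.0860 * sin(195.1130/2 deg)
F = 125.1 kN


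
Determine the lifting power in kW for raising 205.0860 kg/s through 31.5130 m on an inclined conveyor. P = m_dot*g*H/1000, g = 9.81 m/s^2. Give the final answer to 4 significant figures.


P = 205.0860 * 9.81 * 31.5130 / 1000
P = 63.40 kW


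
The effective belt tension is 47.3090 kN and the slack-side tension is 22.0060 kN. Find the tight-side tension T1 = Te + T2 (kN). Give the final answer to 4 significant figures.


T1 = Te + T2 = 47.3090 + 22.0060
T1 = 69.31 kN


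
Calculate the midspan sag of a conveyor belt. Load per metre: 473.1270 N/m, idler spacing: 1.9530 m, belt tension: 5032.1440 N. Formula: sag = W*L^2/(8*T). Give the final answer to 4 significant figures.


sag = 473.1270 * 1.9530^2 / (8 * 5032.1440)
sag = 0.04483 m


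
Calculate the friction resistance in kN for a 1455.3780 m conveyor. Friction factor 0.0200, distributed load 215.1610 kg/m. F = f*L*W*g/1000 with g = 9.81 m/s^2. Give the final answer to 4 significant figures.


F = 0.0200 * 1455.3780 * 215.1610 * 9.81 / 1000
F = 61.44 kN


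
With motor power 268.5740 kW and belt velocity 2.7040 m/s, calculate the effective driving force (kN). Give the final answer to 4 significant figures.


Te = P / v = 268.5740 / 2.7040
Te = 99.32 kN


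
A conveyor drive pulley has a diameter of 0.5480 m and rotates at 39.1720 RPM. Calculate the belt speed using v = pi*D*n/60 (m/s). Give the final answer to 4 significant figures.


v = pi * 0.5480 * 39.1720 / 60
v = 1.124 m/s


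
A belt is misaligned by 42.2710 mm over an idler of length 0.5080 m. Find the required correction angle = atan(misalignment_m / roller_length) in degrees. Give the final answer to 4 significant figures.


misalign_m = 42.2710 / 1000 = 0.042271 m
angle = atan(0.042271 / 0.5080)
angle = 4.757 deg


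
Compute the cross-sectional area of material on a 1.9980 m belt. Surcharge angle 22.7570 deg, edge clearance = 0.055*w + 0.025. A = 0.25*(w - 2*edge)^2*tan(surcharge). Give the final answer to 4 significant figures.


edge = 0.055*1.9980 + 0.025 = 0.13489 m
ew = 1.9980 - 2*0.13489 = 1.72822 m
A = 0.25 * 1.72822^2 * tan(22.7570 deg)
A = 0.3132 m^2


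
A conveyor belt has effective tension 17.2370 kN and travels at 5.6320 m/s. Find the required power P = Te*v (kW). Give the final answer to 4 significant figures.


P = Te * v = 17.2370 * 5.6320
P = 97.08 kW


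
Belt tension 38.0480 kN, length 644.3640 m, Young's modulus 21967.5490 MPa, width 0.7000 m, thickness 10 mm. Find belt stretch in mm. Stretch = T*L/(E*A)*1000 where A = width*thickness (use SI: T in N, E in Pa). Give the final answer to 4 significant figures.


A = 0.7000 * 0.01 = 0.00700 m^2
Stretch = 38.0480*1000 * 644.3640 / (21967.5490e6 * 0.00700) * 1000
Stretch = 159.4 mm


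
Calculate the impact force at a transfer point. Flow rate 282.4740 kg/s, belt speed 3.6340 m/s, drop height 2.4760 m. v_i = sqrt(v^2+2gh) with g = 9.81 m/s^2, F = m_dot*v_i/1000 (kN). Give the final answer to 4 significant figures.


v_i = sqrt(3.6340^2 + 2*9.81*2.4760) = 7.86035 m/s
F = 282.4740 * 7.86035 / 1000
F = 2.220 kN


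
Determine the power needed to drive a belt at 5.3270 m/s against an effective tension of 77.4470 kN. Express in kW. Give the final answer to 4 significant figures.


P = Te * v = 77.4470 * 5.3270
P = 412.6 kW


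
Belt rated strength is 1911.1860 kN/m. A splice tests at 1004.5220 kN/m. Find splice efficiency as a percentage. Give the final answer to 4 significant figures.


Eff = 1004.5220 / 1911.1860 * 100
Eff = 52.56 %


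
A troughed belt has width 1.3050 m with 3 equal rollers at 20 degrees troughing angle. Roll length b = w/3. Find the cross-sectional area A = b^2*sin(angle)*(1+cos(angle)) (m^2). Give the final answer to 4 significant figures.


b = 1.3050/3 = 0.435 m
A = 0.435^2 * sin(20 deg) * (1 + cos(20 deg))
A = 0.1255 m^2


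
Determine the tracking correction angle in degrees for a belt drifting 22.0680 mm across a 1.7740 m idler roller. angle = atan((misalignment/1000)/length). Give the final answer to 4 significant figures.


misalign_m = 22.0680 / 1000 = 0.022068 m
angle = atan(0.022068 / 1.7740)
angle = 0.7127 deg


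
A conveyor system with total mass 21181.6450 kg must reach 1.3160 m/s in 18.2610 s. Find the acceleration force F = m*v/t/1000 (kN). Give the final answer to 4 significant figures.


F = 21181.6450 * 1.3160 / 18.2610 / 1000
F = 1.526 kN


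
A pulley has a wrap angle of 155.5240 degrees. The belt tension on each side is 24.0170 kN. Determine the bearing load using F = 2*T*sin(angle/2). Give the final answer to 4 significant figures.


F = 2 * 24.0170 * sin(155.5240/2 deg)
F = 46.94 kN


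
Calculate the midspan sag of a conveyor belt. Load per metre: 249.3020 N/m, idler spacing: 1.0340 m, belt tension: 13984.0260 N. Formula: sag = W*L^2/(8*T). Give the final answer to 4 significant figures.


sag = 249.3020 * 1.0340^2 / (8 * 13984.0260)
sag = 0.002383 m


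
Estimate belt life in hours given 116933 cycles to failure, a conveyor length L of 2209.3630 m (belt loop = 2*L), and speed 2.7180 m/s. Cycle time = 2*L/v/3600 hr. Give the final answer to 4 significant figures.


cycle_time = 2 * 2209.3630 / 2.7180 / 3600 = 0.451591 hr
life = 116933 * 0.451591 = 52810 hours


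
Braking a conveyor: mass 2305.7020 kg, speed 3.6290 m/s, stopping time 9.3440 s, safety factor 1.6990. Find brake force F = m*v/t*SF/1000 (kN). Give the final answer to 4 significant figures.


F = 2305.7020 * 3.6290 / 9.3440 * 1.6990 / 1000
F = 1.521 kN


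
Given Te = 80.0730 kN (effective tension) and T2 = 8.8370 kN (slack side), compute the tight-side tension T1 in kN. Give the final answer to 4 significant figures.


T1 = Te + T2 = 80.0730 + 8.8370
T1 = 88.91 kN


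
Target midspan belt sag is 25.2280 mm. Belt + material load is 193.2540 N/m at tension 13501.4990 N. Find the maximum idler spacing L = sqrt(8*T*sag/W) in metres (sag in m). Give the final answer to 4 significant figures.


sag = 25.2280/1000 = 0.025228 m
L = sqrt(8 * 13501.4990 * 0.025228 / 193.2540)
L = 3.755 m


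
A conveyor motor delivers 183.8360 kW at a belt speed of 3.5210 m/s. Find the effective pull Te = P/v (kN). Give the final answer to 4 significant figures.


Te = P / v = 183.8360 / 3.5210
Te = 52.21 kN


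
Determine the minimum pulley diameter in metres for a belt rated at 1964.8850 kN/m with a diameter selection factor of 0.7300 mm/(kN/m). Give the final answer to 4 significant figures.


D = 1964.8850 * 0.7300 / 1000
D = 1.434 m


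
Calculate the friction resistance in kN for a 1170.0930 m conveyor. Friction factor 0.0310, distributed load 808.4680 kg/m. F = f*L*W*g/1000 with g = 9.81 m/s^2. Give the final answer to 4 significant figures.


F = 0.0310 * 1170.0930 * 808.4680 * 9.81 / 1000
F = 287.7 kN


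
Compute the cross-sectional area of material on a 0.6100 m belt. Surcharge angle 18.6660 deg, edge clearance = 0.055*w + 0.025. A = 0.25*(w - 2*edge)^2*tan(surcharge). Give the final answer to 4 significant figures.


edge = 0.055*0.6100 + 0.025 = 0.05855 m
ew = 0.6100 - 2*0.05855 = 0.4929 m
A = 0.25 * 0.4929^2 * tan(18.6660 deg)
A = 0.02052 m^2


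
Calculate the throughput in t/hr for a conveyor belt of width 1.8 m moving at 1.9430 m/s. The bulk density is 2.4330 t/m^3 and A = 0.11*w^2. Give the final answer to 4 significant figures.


A = 0.11 * 1.8^2 = 0.3564 m^2
C = 0.3564 * 1.9430 * 2.4330 * 3600
C = 6065 t/hr


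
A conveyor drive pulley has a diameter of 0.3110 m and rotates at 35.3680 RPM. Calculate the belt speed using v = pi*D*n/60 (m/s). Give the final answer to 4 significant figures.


v = pi * 0.3110 * 35.3680 / 60
v = 0.5759 m/s


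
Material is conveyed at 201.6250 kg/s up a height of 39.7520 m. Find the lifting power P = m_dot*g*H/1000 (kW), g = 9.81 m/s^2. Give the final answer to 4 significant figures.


P = 201.6250 * 9.81 * 39.7520 / 1000
P = 78.63 kW


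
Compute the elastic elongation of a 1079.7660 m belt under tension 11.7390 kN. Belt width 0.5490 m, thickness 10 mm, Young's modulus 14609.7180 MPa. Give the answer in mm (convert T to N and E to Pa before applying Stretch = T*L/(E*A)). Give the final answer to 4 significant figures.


A = 0.5490 * 0.01 = 0.00549 m^2
Stretch = 11.7390*1000 * 1079.7660 / (14609.7180e6 * 0.00549) * 1000
Stretch = 158.0 mm


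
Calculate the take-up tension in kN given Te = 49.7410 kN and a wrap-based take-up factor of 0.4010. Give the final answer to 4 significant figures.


T_tu = 49.7410 * 0.4010
T_tu = 19.95 kN


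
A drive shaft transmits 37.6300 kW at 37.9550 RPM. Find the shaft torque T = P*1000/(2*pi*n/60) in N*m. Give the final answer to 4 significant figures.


omega = 2*pi*37.9550/60 = 3.97464 rad/s
T = 37.6300*1000 / 3.97464
T = 9468 N*m


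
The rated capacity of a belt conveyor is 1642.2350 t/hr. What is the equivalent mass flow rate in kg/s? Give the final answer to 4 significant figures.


m_dot = 1642.2350 * 1000 / 3600
m_dot = 456.2 kg/s


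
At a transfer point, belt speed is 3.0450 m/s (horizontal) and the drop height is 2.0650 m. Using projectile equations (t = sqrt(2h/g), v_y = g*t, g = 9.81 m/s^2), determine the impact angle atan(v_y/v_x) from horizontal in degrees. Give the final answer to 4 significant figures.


t = sqrt(2*2.0650/9.81) = 0.648844 s
v_y = 9.81 * 0.648844 = 6.36516 m/s
angle = atan(6.36516 / 3.0450) = 64.43 deg


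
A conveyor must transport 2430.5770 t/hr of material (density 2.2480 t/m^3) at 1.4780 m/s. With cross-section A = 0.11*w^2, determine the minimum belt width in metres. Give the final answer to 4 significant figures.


A_req = 2430.5770 / (1.4780 * 2.2480 * 3600) = 0.203206 m^2
w = sqrt(0.203206 / 0.11)
w = 1.359 m


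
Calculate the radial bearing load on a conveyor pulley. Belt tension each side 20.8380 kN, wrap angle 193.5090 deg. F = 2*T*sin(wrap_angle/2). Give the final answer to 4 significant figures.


F = 2 * 20.8380 * sin(193.5090/2 deg)
F = 41.39 kN


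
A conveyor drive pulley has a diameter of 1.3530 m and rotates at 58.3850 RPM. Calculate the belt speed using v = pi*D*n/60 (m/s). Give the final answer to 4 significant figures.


v = pi * 1.3530 * 58.3850 / 60
v = 4.136 m/s


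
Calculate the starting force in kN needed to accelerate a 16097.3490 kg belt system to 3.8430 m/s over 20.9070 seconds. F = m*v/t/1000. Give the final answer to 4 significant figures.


F = 16097.3490 * 3.8430 / 20.9070 / 1000
F = 2.959 kN


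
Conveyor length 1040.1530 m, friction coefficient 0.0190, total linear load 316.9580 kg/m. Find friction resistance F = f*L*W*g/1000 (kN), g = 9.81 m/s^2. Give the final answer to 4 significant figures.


F = 0.0190 * 1040.1530 * 316.9580 * 9.81 / 1000
F = 61.45 kN


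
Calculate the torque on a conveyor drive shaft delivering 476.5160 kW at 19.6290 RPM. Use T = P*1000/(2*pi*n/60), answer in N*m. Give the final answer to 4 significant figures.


omega = 2*pi*19.6290/60 = 2.05554 rad/s
T = 476.5160*1000 / 2.05554
T = 231800 N*m


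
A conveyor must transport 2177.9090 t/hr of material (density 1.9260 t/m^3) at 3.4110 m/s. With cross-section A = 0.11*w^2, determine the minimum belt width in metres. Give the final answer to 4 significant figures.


A_req = 2177.9090 / (3.4110 * 1.9260 * 3600) = 0.0920872 m^2
w = sqrt(0.0920872 / 0.11)
w = 0.9150 m


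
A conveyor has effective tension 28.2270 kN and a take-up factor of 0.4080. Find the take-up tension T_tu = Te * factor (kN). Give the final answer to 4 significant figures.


T_tu = 28.2270 * 0.4080
T_tu = 11.52 kN


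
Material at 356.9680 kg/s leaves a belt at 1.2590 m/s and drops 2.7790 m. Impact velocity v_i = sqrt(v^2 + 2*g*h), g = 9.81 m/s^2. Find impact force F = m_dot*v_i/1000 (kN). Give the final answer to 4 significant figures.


v_i = sqrt(1.2590^2 + 2*9.81*2.7790) = 7.4906 m/s
F = 356.9680 * 7.4906 / 1000
F = 2.674 kN


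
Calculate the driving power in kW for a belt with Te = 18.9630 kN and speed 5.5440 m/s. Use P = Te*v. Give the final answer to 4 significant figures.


P = Te * v = 18.9630 * 5.5440
P = 105.1 kW


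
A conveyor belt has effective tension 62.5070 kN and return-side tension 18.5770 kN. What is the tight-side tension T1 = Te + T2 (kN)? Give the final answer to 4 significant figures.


T1 = Te + T2 = 62.5070 + 18.5770
T1 = 81.08 kN


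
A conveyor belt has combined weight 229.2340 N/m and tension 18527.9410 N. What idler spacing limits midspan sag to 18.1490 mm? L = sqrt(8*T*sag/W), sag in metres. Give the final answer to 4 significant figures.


sag = 18.1490/1000 = 0.018149 m
L = sqrt(8 * 18527.9410 * 0.018149 / 229.2340)
L = 3.426 m


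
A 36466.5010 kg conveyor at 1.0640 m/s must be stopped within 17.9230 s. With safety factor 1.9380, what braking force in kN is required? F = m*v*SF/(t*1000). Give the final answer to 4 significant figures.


F = 36466.5010 * 1.0640 / 17.9230 * 1.9380 / 1000
F = 4.195 kN


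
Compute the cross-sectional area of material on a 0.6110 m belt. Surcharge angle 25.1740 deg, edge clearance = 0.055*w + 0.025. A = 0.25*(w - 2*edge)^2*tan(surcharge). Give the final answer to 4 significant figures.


edge = 0.055*0.6110 + 0.025 = 0.058605 m
ew = 0.6110 - 2*0.058605 = 0.49379 m
A = 0.25 * 0.49379^2 * tan(25.1740 deg)
A = 0.02865 m^2


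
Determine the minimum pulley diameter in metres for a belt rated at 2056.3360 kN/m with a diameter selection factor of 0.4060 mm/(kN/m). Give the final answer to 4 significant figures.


D = 2056.3360 * 0.4060 / 1000
D = 0.8349 m


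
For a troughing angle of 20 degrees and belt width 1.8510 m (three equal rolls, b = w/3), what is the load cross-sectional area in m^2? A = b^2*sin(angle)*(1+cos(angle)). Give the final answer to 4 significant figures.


b = 1.8510/3 = 0.617 m
A = 0.617^2 * sin(20 deg) * (1 + cos(20 deg))
A = 0.2526 m^2


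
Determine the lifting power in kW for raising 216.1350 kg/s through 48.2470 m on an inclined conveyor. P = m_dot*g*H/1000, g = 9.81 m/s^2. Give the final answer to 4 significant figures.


P = 216.1350 * 9.81 * 48.2470 / 1000
P = 102.3 kW


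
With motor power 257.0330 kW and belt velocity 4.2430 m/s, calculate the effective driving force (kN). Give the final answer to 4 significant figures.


Te = P / v = 257.0330 / 4.2430
Te = 60.58 kN


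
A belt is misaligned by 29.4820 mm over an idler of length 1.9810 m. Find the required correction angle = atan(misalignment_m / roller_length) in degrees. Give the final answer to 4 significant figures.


misalign_m = 29.4820 / 1000 = 0.029482 m
angle = atan(0.029482 / 1.9810)
angle = 0.8526 deg


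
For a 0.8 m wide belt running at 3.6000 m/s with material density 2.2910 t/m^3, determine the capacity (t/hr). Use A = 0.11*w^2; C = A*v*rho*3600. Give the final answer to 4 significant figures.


A = 0.11 * 0.8^2 = 0.0704 m^2
C = 0.0704 * 3.6000 * 2.2910 * 3600
C = 2090 t/hr


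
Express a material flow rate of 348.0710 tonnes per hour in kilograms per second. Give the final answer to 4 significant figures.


m_dot = 348.0710 * 1000 / 3600
m_dot = 96.69 kg/s


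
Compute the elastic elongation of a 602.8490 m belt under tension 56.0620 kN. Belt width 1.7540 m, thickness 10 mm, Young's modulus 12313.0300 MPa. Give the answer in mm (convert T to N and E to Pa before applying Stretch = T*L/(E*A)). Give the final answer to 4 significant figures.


A = 1.7540 * 0.01 = 0.01754 m^2
Stretch = 56.0620*1000 * 602.8490 / (12313.0300e6 * 0.01754) * 1000
Stretch = 156.5 mm


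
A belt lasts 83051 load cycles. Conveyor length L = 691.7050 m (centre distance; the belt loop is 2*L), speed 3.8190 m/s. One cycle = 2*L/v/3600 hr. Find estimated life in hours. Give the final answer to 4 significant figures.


cycle_time = 2 * 691.7050 / 3.8190 / 3600 = 0.100623 hr
life = 83051 * 0.100623 = 8357 hours


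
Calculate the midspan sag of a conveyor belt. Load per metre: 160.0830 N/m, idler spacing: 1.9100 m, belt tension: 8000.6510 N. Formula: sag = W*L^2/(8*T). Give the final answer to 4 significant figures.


sag = 160.0830 * 1.9100^2 / (8 * 8000.6510)
sag = 0.009124 m


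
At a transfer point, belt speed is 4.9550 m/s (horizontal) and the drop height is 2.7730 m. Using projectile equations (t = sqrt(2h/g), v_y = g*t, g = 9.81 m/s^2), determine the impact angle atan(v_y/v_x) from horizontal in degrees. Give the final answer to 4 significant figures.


t = sqrt(2*2.7730/9.81) = 0.751892 s
v_y = 9.81 * 0.751892 = 7.37606 m/s
angle = atan(7.37606 / 4.9550) = 56.11 deg


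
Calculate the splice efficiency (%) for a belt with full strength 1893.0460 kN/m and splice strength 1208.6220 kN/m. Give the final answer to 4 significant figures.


Eff = 1208.6220 / 1893.0460 * 100
Eff = 63.85 %


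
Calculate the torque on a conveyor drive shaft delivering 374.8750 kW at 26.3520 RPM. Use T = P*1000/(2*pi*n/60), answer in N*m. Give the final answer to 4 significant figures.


omega = 2*pi*26.3520/60 = 2.75957 rad/s
T = 374.8750*1000 / 2.75957
T = 135800 N*m


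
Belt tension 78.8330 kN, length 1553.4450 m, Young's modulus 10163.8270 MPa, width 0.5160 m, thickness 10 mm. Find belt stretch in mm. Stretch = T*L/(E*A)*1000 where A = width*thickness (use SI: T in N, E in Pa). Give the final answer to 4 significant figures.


A = 0.5160 * 0.01 = 0.00516 m^2
Stretch = 78.8330*1000 * 1553.4450 / (10163.8270e6 * 0.00516) * 1000
Stretch = 2335 mm


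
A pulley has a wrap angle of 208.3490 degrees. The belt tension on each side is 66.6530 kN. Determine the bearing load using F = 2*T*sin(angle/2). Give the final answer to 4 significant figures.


F = 2 * 66.6530 * sin(208.3490/2 deg)
F = 129.2 kN


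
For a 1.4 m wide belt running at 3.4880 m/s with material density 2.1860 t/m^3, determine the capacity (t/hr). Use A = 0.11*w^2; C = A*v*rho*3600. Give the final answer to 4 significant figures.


A = 0.11 * 1.4^2 = 0.2156 m^2
C = 0.2156 * 3.4880 * 2.1860 * 3600
C = 5918 t/hr


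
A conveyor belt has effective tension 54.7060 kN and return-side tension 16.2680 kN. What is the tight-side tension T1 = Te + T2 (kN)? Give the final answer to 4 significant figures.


T1 = Te + T2 = 54.7060 + 16.2680
T1 = 70.97 kN


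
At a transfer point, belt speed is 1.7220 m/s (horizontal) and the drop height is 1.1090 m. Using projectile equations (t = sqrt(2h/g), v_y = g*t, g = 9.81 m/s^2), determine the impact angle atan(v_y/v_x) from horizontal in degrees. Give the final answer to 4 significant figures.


t = sqrt(2*1.1090/9.81) = 0.475495 s
v_y = 9.81 * 0.475495 = 4.66461 m/s
angle = atan(4.66461 / 1.7220) = 69.74 deg
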